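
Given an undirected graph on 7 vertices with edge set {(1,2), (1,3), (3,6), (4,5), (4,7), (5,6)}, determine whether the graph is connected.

Step 1: Build adjacency list from edges:
  1: 2, 3
  2: 1
  3: 1, 6
  4: 5, 7
  5: 4, 6
  6: 3, 5
  7: 4

Step 2: Run BFS/DFS from vertex 1:
  Visited: {1, 2, 3, 6, 5, 4, 7}
  Reached 7 of 7 vertices

Step 3: All 7 vertices reached from vertex 1, so the graph is connected.
Answer: Yes, the graph is connected.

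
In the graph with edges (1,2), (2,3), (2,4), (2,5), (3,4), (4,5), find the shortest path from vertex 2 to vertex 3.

Step 1: Build adjacency list:
  1: 2
  2: 1, 3, 4, 5
  3: 2, 4
  4: 2, 3, 5
  5: 2, 4

Step 2: BFS from vertex 2 to find shortest path to 3:
  vertex 1 reached at distance 1
  vertex 3 reached at distance 1

Step 3: Shortest path: 2 -> 3
Path length: 1 edge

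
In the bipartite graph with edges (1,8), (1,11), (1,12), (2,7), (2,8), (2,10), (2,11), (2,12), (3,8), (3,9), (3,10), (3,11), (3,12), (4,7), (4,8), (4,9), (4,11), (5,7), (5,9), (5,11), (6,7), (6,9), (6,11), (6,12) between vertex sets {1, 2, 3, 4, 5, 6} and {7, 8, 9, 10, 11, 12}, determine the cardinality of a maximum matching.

Step 1: List the neighbors of each left vertex:
  1: 8, 11, 12
  2: 7, 8, 10, 11, 12
  3: 8, 9, 10, 11, 12
  4: 7, 8, 9, 11
  5: 7, 9, 11
  6: 7, 9, 11, 12

Step 2: Greedily match left vertices, then look for augmenting paths:
  Match 1 -- 8
  Match 2 -- 10
  Match 3 -- 9
  Match 4 -- 11
  Match 5 -- 7
  Match 6 -- 12
  No augmenting path remains.

Step 3: Verify this is maximum:
  Matching size 6 = min(|L|, |R|) = min(6, 6), which is an upper bound, so this matching is maximum.

Maximum matching: {(1,8), (2,10), (3,9), (4,11), (5,7), (6,12)}
Size: 6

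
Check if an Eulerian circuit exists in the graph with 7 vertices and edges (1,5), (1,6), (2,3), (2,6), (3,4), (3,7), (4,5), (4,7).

Step 1: Find the degree of each vertex:
  deg(1) = 2
  deg(2) = 2
  deg(3) = 3
  deg(4) = 3
  deg(5) = 2
  deg(6) = 2
  deg(7) = 2

Step 2: Count vertices with odd degree:
  Odd-degree vertices: 3, 4 (2 total)

Step 3: Apply Euler's theorem:
  - Eulerian circuit exists iff graph is connected and all vertices have even degree
  - Eulerian path exists iff graph is connected and has 0 or 2 odd-degree vertices

Graph is connected with exactly 2 odd-degree vertices (3, 4).
Eulerian path exists (starting and ending at the odd-degree vertices), but no Eulerian circuit.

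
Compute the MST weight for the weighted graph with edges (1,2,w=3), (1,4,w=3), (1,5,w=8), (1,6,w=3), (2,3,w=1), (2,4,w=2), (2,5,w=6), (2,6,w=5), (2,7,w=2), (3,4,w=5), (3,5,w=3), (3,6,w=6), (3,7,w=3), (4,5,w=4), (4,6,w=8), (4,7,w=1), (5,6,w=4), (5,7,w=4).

Apply Kruskal's algorithm (sort edges by weight, add if no cycle):

Sorted edges by weight:
  (2,3) w=1
  (4,7) w=1
  (2,4) w=2
  (2,7) w=2
  (1,6) w=3
  (1,2) w=3
  (1,4) w=3
  (3,5) w=3
  (3,7) w=3
  (4,5) w=4
  (5,6) w=4
  (5,7) w=4
  (2,6) w=5
  (3,4) w=5
  (2,5) w=6
  (3,6) w=6
  (1,5) w=8
  (4,6) w=8

Add edge (2,3) w=1 -- no cycle. Running total: 1
Add edge (4,7) w=1 -- no cycle. Running total: 2
Add edge (2,4) w=2 -- no cycle. Running total: 4
Skip edge (2,7) w=2 -- would create cycle
Add edge (1,6) w=3 -- no cycle. Running total: 7
Add edge (1,2) w=3 -- no cycle. Running total: 10
Skip edge (1,4) w=3 -- would create cycle
Add edge (3,5) w=3 -- no cycle. Running total: 13

MST edges: (2,3,w=1), (4,7,w=1), (2,4,w=2), (1,6,w=3), (1,2,w=3), (3,5,w=3)
Total MST weight: 1 + 1 + 2 + 3 + 3 + 3 = 13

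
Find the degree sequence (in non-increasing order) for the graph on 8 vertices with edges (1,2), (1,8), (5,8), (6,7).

Step 1: Count edges incident to each vertex:
  deg(1) = 2 (neighbors: 2, 8)
  deg(2) = 1 (neighbors: 1)
  deg(3) = 0 (neighbors: none)
  deg(4) = 0 (neighbors: none)
  deg(5) = 1 (neighbors: 8)
  deg(6) = 1 (neighbors: 7)
  deg(7) = 1 (neighbors: 6)
  deg(8) = 2 (neighbors: 1, 5)

Step 2: Sort degrees in non-increasing order:
  Degrees: [2, 1, 0, 0, 1, 1, 1, 2] -> sorted: [2, 2, 1, 1, 1, 1, 0, 0]

Degree sequence: [2, 2, 1, 1, 1, 1, 0, 0]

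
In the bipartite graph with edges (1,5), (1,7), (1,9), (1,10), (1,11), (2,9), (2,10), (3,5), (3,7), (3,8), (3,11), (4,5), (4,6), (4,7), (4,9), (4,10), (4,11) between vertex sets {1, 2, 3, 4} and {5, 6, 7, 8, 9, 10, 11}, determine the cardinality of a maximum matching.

Step 1: List the neighbors of each left vertex:
  1: 5, 7, 9, 10, 11
  2: 9, 10
  3: 5, 7, 8, 11
  4: 5, 6, 7, 9, 10, 11

Step 2: Greedily match left vertices, then look for augmenting paths:
  Match 1 -- 5
  Match 2 -- 9
  Match 3 -- 7
  Match 4 -- 6
  No augmenting path remains.

Step 3: Verify this is maximum:
  Matching size 4 = min(|L|, |R|) = min(4, 7), which is an upper bound, so this matching is maximum.

Maximum matching: {(1,5), (2,9), (3,7), (4,6)}
Size: 4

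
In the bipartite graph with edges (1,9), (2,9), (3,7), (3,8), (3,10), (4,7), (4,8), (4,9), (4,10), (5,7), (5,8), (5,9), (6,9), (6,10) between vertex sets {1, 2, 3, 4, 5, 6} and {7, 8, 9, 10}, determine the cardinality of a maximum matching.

Step 1: List the neighbors of each left vertex:
  1: 9
  2: 9
  3: 7, 8, 10
  4: 7, 8, 9, 10
  5: 7, 8, 9
  6: 9, 10

Step 2: Greedily match left vertices, then look for augmenting paths:
  Match 1 -- 9
  Match 3 -- 7
  Match 4 -- 8
  Match 6 -- 10
  No augmenting path remains.

Step 3: Verify this is maximum:
  Matching size 4 = min(|L|, |R|) = min(6, 4), which is an upper bound, so this matching is maximum.

Maximum matching: {(1,9), (3,7), (4,8), (6,10)}
Size: 4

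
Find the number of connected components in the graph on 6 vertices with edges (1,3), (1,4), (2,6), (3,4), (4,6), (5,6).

Step 1: Build adjacency list from edges:
  1: 3, 4
  2: 6
  3: 1, 4
  4: 1, 3, 6
  5: 6
  6: 2, 4, 5

Step 2: Run BFS/DFS from vertex 1:
  Visited: {1, 3, 4, 6, 2, 5}
  Reached 6 of 6 vertices

Step 3: All 6 vertices reached from vertex 1, so the graph is connected.
Number of connected components: 1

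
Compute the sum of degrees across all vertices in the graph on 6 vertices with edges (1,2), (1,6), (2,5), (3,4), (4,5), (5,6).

Step 1: Count edges incident to each vertex:
  deg(1) = 2 (neighbors: 2, 6)
  deg(2) = 2 (neighbors: 1, 5)
  deg(3) = 1 (neighbors: 4)
  deg(4) = 2 (neighbors: 3, 5)
  deg(5) = 3 (neighbors: 2, 4, 6)
  deg(6) = 2 (neighbors: 1, 5)

Step 2: Sum all degrees:
  2 + 2 + 1 + 2 + 3 + 2 = 12

Verification: sum of degrees = 2 * |E| = 2 * 6 = 12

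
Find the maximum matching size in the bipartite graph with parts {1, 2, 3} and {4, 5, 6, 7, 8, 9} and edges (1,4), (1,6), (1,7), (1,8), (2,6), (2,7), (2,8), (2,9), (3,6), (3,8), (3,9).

Step 1: List the neighbors of each left vertex:
  1: 4, 6, 7, 8
  2: 6, 7, 8, 9
  3: 6, 8, 9

Step 2: Greedily match left vertices, then look for augmenting paths:
  Match 1 -- 4
  Match 2 -- 6
  Match 3 -- 8
  No augmenting path remains.

Step 3: Verify this is maximum:
  Matching size 3 = min(|L|, |R|) = min(3, 6), which is an upper bound, so this matching is maximum.

Maximum matching: {(1,4), (2,6), (3,8)}
Size: 3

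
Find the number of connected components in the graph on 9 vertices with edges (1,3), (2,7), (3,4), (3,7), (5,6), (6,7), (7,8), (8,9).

Step 1: Build adjacency list from edges:
  1: 3
  2: 7
  3: 1, 4, 7
  4: 3
  5: 6
  6: 5, 7
  7: 2, 3, 6, 8
  8: 7, 9
  9: 8

Step 2: Run BFS/DFS from vertex 1:
  Visited: {1, 3, 4, 7, 2, 6, 8, 5, 9}
  Reached 9 of 9 vertices

Step 3: All 9 vertices reached from vertex 1, so the graph is connected.
Number of connected components: 1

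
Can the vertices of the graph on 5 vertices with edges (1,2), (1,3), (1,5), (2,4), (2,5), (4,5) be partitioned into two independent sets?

Step 1: Attempt 2-coloring using BFS:
  Start at vertex 1, assign color 0
  Color vertex 2 with color 1 (neighbor of 1)
  Color vertex 3 with color 1 (neighbor of 1)
  Color vertex 5 with color 1 (neighbor of 1)
  Color vertex 4 with color 0 (neighbor of 2)

Step 2: Conflict found! Vertices 2 and 5 are adjacent but have the same color.
This means the graph contains an odd cycle.

The graph is NOT bipartite.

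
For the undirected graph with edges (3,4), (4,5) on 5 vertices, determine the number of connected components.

Step 1: Build adjacency list from edges:
  1: (none)
  2: (none)
  3: 4
  4: 3, 5
  5: 4

Step 2: Run BFS/DFS from vertex 1:
  Visited: {1}
  Reached 1 of 5 vertices

Step 3: Only 1 of 5 vertices reached. Graph is disconnected.
Connected components: {1}, {2}, {3, 4, 5}
Number of connected components: 3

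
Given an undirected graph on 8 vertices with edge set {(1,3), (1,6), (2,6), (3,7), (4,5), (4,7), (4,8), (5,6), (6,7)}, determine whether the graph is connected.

Step 1: Build adjacency list from edges:
  1: 3, 6
  2: 6
  3: 1, 7
  4: 5, 7, 8
  5: 4, 6
  6: 1, 2, 5, 7
  7: 3, 4, 6
  8: 4

Step 2: Run BFS/DFS from vertex 1:
  Visited: {1, 3, 6, 7, 2, 5, 4, 8}
  Reached 8 of 8 vertices

Step 3: All 8 vertices reached from vertex 1, so the graph is connected.
Answer: Yes, the graph is connected.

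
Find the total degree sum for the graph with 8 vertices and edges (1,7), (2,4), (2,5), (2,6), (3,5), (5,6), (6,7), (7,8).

Step 1: Count edges incident to each vertex:
  deg(1) = 1 (neighbors: 7)
  deg(2) = 3 (neighbors: 4, 5, 6)
  deg(3) = 1 (neighbors: 5)
  deg(4) = 1 (neighbors: 2)
  deg(5) = 3 (neighbors: 2, 3, 6)
  deg(6) = 3 (neighbors: 2, 5, 7)
  deg(7) = 3 (neighbors: 1, 6, 8)
  deg(8) = 1 (neighbors: 7)

Step 2: Sum all degrees:
  1 + 3 + 1 + 1 + 3 + 3 + 3 + 1 = 16

Verification: sum of degrees = 2 * |E| = 2 * 8 = 16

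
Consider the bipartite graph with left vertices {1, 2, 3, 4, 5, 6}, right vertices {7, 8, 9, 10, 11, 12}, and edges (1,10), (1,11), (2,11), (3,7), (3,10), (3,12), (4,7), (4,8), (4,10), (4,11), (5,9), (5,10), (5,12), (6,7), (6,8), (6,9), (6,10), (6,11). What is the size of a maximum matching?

Step 1: List the neighbors of each left vertex:
  1: 10, 11
  2: 11
  3: 7, 10, 12
  4: 7, 8, 10, 11
  5: 9, 10, 12
  6: 7, 8, 9, 10, 11

Step 2: Greedily match left vertices, then look for augmenting paths:
  Match 1 -- 10
  Match 2 -- 11
  Match 3 -- 12
  Match 4 -- 8
  Match 5 -- 9
  Match 6 -- 7
  No augmenting path remains.

Step 3: Verify this is maximum:
  Matching size 6 = min(|L|, |R|) = min(6, 6), which is an upper bound, so this matching is maximum.

Maximum matching: {(1,10), (2,11), (3,12), (4,8), (5,9), (6,7)}
Size: 6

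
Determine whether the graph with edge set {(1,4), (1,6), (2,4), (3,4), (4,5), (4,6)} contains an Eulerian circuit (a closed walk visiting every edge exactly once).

Step 1: Find the degree of each vertex:
  deg(1) = 2
  deg(2) = 1
  deg(3) = 1
  deg(4) = 5
  deg(5) = 1
  deg(6) = 2

Step 2: Count vertices with odd degree:
  Odd-degree vertices: 2, 3, 4, 5 (4 total)

Step 3: Apply Euler's theorem:
  - Eulerian circuit exists iff graph is connected and all vertices have even degree
  - Eulerian path exists iff graph is connected and has 0 or 2 odd-degree vertices

Graph has 4 odd-degree vertices (need 0 or 2).
Neither Eulerian path nor Eulerian circuit exists.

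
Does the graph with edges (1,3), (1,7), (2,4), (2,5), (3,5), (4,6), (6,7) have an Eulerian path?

Step 1: Find the degree of each vertex:
  deg(1) = 2
  deg(2) = 2
  deg(3) = 2
  deg(4) = 2
  deg(5) = 2
  deg(6) = 2
  deg(7) = 2

Step 2: Count vertices with odd degree:
  All vertices have even degree (0 odd-degree vertices)

Step 3: Apply Euler's theorem:
  - Eulerian circuit exists iff graph is connected and all vertices have even degree
  - Eulerian path exists iff graph is connected and has 0 or 2 odd-degree vertices

Graph is connected with 0 odd-degree vertices.
Both Eulerian circuit and Eulerian path exist.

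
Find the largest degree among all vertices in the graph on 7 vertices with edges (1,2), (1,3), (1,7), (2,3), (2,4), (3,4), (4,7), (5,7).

Step 1: Count edges incident to each vertex:
  deg(1) = 3 (neighbors: 2, 3, 7)
  deg(2) = 3 (neighbors: 1, 3, 4)
  deg(3) = 3 (neighbors: 1, 2, 4)
  deg(4) = 3 (neighbors: 2, 3, 7)
  deg(5) = 1 (neighbors: 7)
  deg(6) = 0 (neighbors: none)
  deg(7) = 3 (neighbors: 1, 4, 5)

Step 2: Find maximum:
  max(3, 3, 3, 3, 1, 0, 3) = 3 (vertex 1)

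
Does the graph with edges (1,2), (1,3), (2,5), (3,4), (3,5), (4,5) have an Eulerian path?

Step 1: Find the degree of each vertex:
  deg(1) = 2
  deg(2) = 2
  deg(3) = 3
  deg(4) = 2
  deg(5) = 3

Step 2: Count vertices with odd degree:
  Odd-degree vertices: 3, 5 (2 total)

Step 3: Apply Euler's theorem:
  - Eulerian circuit exists iff graph is connected and all vertices have even degree
  - Eulerian path exists iff graph is connected and has 0 or 2 odd-degree vertices

Graph is connected with exactly 2 odd-degree vertices (3, 5).
Eulerian path exists (starting and ending at the odd-degree vertices), but no Eulerian circuit.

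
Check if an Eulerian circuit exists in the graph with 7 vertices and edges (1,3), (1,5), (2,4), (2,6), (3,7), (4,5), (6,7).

Step 1: Find the degree of each vertex:
  deg(1) = 2
  deg(2) = 2
  deg(3) = 2
  deg(4) = 2
  deg(5) = 2
  deg(6) = 2
  deg(7) = 2

Step 2: Count vertices with odd degree:
  All vertices have even degree (0 odd-degree vertices)

Step 3: Apply Euler's theorem:
  - Eulerian circuit exists iff graph is connected and all vertices have even degree
  - Eulerian path exists iff graph is connected and has 0 or 2 odd-degree vertices

Graph is connected with 0 odd-degree vertices.
Both Eulerian circuit and Eulerian path exist.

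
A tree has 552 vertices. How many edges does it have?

A tree on n vertices always has exactly n - 1 edges.
For n = 552: edges = 552 - 1 = 551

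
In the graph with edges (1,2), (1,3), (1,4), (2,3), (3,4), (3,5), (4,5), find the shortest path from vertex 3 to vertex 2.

Step 1: Build adjacency list:
  1: 2, 3, 4
  2: 1, 3
  3: 1, 2, 4, 5
  4: 1, 3, 5
  5: 3, 4

Step 2: BFS from vertex 3 to find shortest path to 2:
  vertex 1 reached at distance 1
  vertex 2 reached at distance 1

Step 3: Shortest path: 3 -> 2
Path length: 1 edge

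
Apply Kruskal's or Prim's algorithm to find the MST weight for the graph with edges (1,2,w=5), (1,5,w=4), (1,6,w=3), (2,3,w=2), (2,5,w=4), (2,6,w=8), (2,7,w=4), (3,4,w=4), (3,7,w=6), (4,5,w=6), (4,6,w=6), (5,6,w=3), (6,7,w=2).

Apply Kruskal's algorithm (sort edges by weight, add if no cycle):

Sorted edges by weight:
  (2,3) w=2
  (6,7) w=2
  (1,6) w=3
  (5,6) w=3
  (1,5) w=4
  (2,7) w=4
  (2,5) w=4
  (3,4) w=4
  (1,2) w=5
  (3,7) w=6
  (4,5) w=6
  (4,6) w=6
  (2,6) w=8

Add edge (2,3) w=2 -- no cycle. Running total: 2
Add edge (6,7) w=2 -- no cycle. Running total: 4
Add edge (1,6) w=3 -- no cycle. Running total: 7
Add edge (5,6) w=3 -- no cycle. Running total: 10
Skip edge (1,5) w=4 -- would create cycle
Add edge (2,7) w=4 -- no cycle. Running total: 14
Skip edge (2,5) w=4 -- would create cycle
Add edge (3,4) w=4 -- no cycle. Running total: 18

MST edges: (2,3,w=2), (6,7,w=2), (1,6,w=3), (5,6,w=3), (2,7,w=4), (3,4,w=4)
Total MST weight: 2 + 2 + 3 + 3 + 4 + 4 = 18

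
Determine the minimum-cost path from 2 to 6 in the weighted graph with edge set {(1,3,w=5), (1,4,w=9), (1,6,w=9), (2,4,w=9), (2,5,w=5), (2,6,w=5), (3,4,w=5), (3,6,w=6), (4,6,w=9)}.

Step 1: Build adjacency list with weights:
  1: 3(w=5), 4(w=9), 6(w=9)
  2: 4(w=9), 5(w=5), 6(w=5)
  3: 1(w=5), 4(w=5), 6(w=6)
  4: 1(w=9), 2(w=9), 3(w=5), 6(w=9)
  5: 2(w=5)
  6: 1(w=9), 2(w=5), 3(w=6), 4(w=9)

Step 2: Apply Dijkstra's algorithm from vertex 2:
  Visit vertex 2 (distance=0)
    Update dist[4] = 9
    Update dist[5] = 5
    Update dist[6] = 5
  Visit vertex 5 (distance=5)
  Visit vertex 6 (distance=5)
    Update dist[1] = 14
    Update dist[3] = 11

Step 3: Shortest path: 2 -> 6
Total weight: 5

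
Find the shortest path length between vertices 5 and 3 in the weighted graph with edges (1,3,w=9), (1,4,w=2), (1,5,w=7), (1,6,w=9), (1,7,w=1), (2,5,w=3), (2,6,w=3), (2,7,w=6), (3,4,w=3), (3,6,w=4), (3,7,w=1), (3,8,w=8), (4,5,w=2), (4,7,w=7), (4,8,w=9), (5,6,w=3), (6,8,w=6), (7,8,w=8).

Step 1: Build adjacency list with weights:
  1: 3(w=9), 4(w=2), 5(w=7), 6(w=9), 7(w=1)
  2: 5(w=3), 6(w=3), 7(w=6)
  3: 1(w=9), 4(w=3), 6(w=4), 7(w=1), 8(w=8)
  4: 1(w=2), 3(w=3), 5(w=2), 7(w=7), 8(w=9)
  5: 1(w=7), 2(w=3), 4(w=2), 6(w=3)
  6: 1(w=9), 2(w=3), 3(w=4), 5(w=3), 8(w=6)
  7: 1(w=1), 2(w=6), 3(w=1), 4(w=7), 8(w=8)
  8: 3(w=8), 4(w=9), 6(w=6), 7(w=8)

Step 2: Apply Dijkstra's algorithm from vertex 5:
  Visit vertex 5 (distance=0)
    Update dist[1] = 7
    Update dist[2] = 3
    Update dist[4] = 2
    Update dist[6] = 3
  Visit vertex 4 (distance=2)
    Update dist[1] = 4
    Update dist[3] = 5
    Update dist[7] = 9
    Update dist[8] = 11
  Visit vertex 2 (distance=3)
  Visit vertex 6 (distance=3)
    Update dist[8] = 9
  Visit vertex 1 (distance=4)
    Update dist[7] = 5
  Visit vertex 3 (distance=5)

Step 3: Shortest path: 5 -> 4 -> 3
Total weight: 2 + 3 = 5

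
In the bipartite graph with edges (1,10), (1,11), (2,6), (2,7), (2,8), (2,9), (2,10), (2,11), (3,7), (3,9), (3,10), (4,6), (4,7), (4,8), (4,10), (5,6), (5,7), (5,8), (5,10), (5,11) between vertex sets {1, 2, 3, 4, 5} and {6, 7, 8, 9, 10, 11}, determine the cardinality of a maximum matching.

Step 1: List the neighbors of each left vertex:
  1: 10, 11
  2: 6, 7, 8, 9, 10, 11
  3: 7, 9, 10
  4: 6, 7, 8, 10
  5: 6, 7, 8, 10, 11

Step 2: Greedily match left vertices, then look for augmenting paths:
  Match 1 -- 10
  Match 2 -- 6
  Match 3 -- 7
  Match 4 -- 8
  Match 5 -- 11
  No augmenting path remains.

Step 3: Verify this is maximum:
  Matching size 5 = min(|L|, |R|) = min(5, 6), which is an upper bound, so this matching is maximum.

Maximum matching: {(1,10), (2,6), (3,7), (4,8), (5,11)}
Size: 5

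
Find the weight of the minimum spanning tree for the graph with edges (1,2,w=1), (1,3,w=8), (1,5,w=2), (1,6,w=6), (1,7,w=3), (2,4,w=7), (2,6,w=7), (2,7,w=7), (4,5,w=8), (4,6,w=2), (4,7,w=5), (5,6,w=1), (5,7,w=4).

Apply Kruskal's algorithm (sort edges by weight, add if no cycle):

Sorted edges by weight:
  (1,2) w=1
  (5,6) w=1
  (1,5) w=2
  (4,6) w=2
  (1,7) w=3
  (5,7) w=4
  (4,7) w=5
  (1,6) w=6
  (2,4) w=7
  (2,6) w=7
  (2,7) w=7
  (1,3) w=8
  (4,5) w=8

Add edge (1,2) w=1 -- no cycle. Running total: 1
Add edge (5,6) w=1 -- no cycle. Running total: 2
Add edge (1,5) w=2 -- no cycle. Running total: 4
Add edge (4,6) w=2 -- no cycle. Running total: 6
Add edge (1,7) w=3 -- no cycle. Running total: 9
Skip edge (5,7) w=4 -- would create cycle
Skip edge (4,7) w=5 -- would create cycle
Skip edge (1,6) w=6 -- would create cycle
Skip edge (2,4) w=7 -- would create cycle
Skip edge (2,6) w=7 -- would create cycle
Skip edge (2,7) w=7 -- would create cycle
Add edge (1,3) w=8 -- no cycle. Running total: 17

MST edges: (1,2,w=1), (5,6,w=1), (1,5,w=2), (4,6,w=2), (1,7,w=3), (1,3,w=8)
Total MST weight: 1 + 1 + 2 + 2 + 3 + 8 = 17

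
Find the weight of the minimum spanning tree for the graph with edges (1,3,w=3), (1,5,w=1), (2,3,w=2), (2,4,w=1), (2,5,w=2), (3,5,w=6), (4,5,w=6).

Apply Kruskal's algorithm (sort edges by weight, add if no cycle):

Sorted edges by weight:
  (1,5) w=1
  (2,4) w=1
  (2,5) w=2
  (2,3) w=2
  (1,3) w=3
  (3,5) w=6
  (4,5) w=6

Add edge (1,5) w=1 -- no cycle. Running total: 1
Add edge (2,4) w=1 -- no cycle. Running total: 2
Add edge (2,5) w=2 -- no cycle. Running total: 4
Add edge (2,3) w=2 -- no cycle. Running total: 6

MST edges: (1,5,w=1), (2,4,w=1), (2,5,w=2), (2,3,w=2)
Total MST weight: 1 + 1 + 2 + 2 = 6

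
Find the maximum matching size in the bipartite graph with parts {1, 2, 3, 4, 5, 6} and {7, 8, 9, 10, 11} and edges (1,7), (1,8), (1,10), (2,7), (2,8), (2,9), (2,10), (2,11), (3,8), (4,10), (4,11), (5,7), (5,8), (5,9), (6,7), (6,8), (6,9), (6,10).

Step 1: List the neighbors of each left vertex:
  1: 7, 8, 10
  2: 7, 8, 9, 10, 11
  3: 8
  4: 10, 11
  5: 7, 8, 9
  6: 7, 8, 9, 10

Step 2: Greedily match left vertices, then look for augmenting paths:
  Match 1 -- 7
  Match 2 -- 11
  Match 3 -- 8
  Match 4 -- 10
  Match 5 -- 9
  No augmenting path remains.

Step 3: Verify this is maximum:
  Matching size 5 = min(|L|, |R|) = min(6, 5), which is an upper bound, so this matching is maximum.

Maximum matching: {(1,7), (2,11), (3,8), (4,10), (5,9)}
Size: 5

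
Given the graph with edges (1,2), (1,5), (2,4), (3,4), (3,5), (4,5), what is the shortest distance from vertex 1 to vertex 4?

Step 1: Build adjacency list:
  1: 2, 5
  2: 1, 4
  3: 4, 5
  4: 2, 3, 5
  5: 1, 3, 4

Step 2: BFS from vertex 1 to find shortest path to 4:
  vertex 2 reached at distance 1
  vertex 5 reached at distance 1
  vertex 4 reached at distance 2

Step 3: Shortest path: 1 -> 5 -> 4
Path length: 2 edges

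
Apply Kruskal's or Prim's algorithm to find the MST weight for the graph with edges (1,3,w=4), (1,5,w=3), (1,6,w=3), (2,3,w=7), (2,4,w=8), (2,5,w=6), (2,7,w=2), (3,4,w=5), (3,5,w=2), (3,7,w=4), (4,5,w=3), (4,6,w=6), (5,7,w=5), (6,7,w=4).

Apply Kruskal's algorithm (sort edges by weight, add if no cycle):

Sorted edges by weight:
  (2,7) w=2
  (3,5) w=2
  (1,6) w=3
  (1,5) w=3
  (4,5) w=3
  (1,3) w=4
  (3,7) w=4
  (6,7) w=4
  (3,4) w=5
  (5,7) w=5
  (2,5) w=6
  (4,6) w=6
  (2,3) w=7
  (2,4) w=8

Add edge (2,7) w=2 -- no cycle. Running total: 2
Add edge (3,5) w=2 -- no cycle. Running total: 4
Add edge (1,6) w=3 -- no cycle. Running total: 7
Add edge (1,5) w=3 -- no cycle. Running total: 10
Add edge (4,5) w=3 -- no cycle. Running total: 13
Skip edge (1,3) w=4 -- would create cycle
Add edge (3,7) w=4 -- no cycle. Running total: 17

MST edges: (2,7,w=2), (3,5,w=2), (1,6,w=3), (1,5,w=3), (4,5,w=3), (3,7,w=4)
Total MST weight: 2 + 2 + 3 + 3 + 3 + 4 = 17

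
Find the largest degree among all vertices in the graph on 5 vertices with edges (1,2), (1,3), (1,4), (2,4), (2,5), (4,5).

Step 1: Count edges incident to each vertex:
  deg(1) = 3 (neighbors: 2, 3, 4)
  deg(2) = 3 (neighbors: 1, 4, 5)
  deg(3) = 1 (neighbors: 1)
  deg(4) = 3 (neighbors: 1, 2, 5)
  deg(5) = 2 (neighbors: 2, 4)

Step 2: Find maximum:
  max(3, 3, 1, 3, 2) = 3 (vertex 1)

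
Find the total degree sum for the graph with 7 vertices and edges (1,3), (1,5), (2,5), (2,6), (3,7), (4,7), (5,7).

Step 1: Count edges incident to each vertex:
  deg(1) = 2 (neighbors: 3, 5)
  deg(2) = 2 (neighbors: 5, 6)
  deg(3) = 2 (neighbors: 1, 7)
  deg(4) = 1 (neighbors: 7)
  deg(5) = 3 (neighbors: 1, 2, 7)
  deg(6) = 1 (neighbors: 2)
  deg(7) = 3 (neighbors: 3, 4, 5)

Step 2: Sum all degrees:
  2 + 2 + 2 + 1 + 3 + 1 + 3 = 14

Verification: sum of degrees = 2 * |E| = 2 * 7 = 14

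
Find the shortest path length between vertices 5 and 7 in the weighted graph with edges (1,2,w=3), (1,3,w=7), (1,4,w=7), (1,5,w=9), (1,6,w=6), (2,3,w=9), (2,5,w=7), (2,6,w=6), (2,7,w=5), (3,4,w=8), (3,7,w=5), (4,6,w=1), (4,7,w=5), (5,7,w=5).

Step 1: Build adjacency list with weights:
  1: 2(w=3), 3(w=7), 4(w=7), 5(w=9), 6(w=6)
  2: 1(w=3), 3(w=9), 5(w=7), 6(w=6), 7(w=5)
  3: 1(w=7), 2(w=9), 4(w=8), 7(w=5)
  4: 1(w=7), 3(w=8), 6(w=1), 7(w=5)
  5: 1(w=9), 2(w=7), 7(w=5)
  6: 1(w=6), 2(w=6), 4(w=1)
  7: 2(w=5), 3(w=5), 4(w=5), 5(w=5)

Step 2: Apply Dijkstra's algorithm from vertex 5:
  Visit vertex 5 (distance=0)
    Update dist[1] = 9
    Update dist[2] = 7
    Update dist[7] = 5
  Visit vertex 7 (distance=5)
    Update dist[3] = 10
    Update dist[4] = 10

Step 3: Shortest path: 5 -> 7
Total weight: 5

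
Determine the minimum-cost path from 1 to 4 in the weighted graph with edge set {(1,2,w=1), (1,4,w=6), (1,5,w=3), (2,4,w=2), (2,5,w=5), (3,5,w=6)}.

Step 1: Build adjacency list with weights:
  1: 2(w=1), 4(w=6), 5(w=3)
  2: 1(w=1), 4(w=2), 5(w=5)
  3: 5(w=6)
  4: 1(w=6), 2(w=2)
  5: 1(w=3), 2(w=5), 3(w=6)

Step 2: Apply Dijkstra's algorithm from vertex 1:
  Visit vertex 1 (distance=0)
    Update dist[2] = 1
    Update dist[4] = 6
    Update dist[5] = 3
  Visit vertex 2 (distance=1)
    Update dist[4] = 3
  Visit vertex 4 (distance=3)

Step 3: Shortest path: 1 -> 2 -> 4
Total weight: 1 + 2 = 3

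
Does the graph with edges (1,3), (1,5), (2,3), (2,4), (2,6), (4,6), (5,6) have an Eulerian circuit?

Step 1: Find the degree of each vertex:
  deg(1) = 2
  deg(2) = 3
  deg(3) = 2
  deg(4) = 2
  deg(5) = 2
  deg(6) = 3

Step 2: Count vertices with odd degree:
  Odd-degree vertices: 2, 6 (2 total)

Step 3: Apply Euler's theorem:
  - Eulerian circuit exists iff graph is connected and all vertices have even degree
  - Eulerian path exists iff graph is connected and has 0 or 2 odd-degree vertices

Graph is connected with exactly 2 odd-degree vertices (2, 6).
Eulerian path exists (starting and ending at the odd-degree vertices), but no Eulerian circuit.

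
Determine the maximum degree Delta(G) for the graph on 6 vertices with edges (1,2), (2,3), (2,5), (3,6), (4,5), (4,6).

Step 1: Count edges incident to each vertex:
  deg(1) = 1 (neighbors: 2)
  deg(2) = 3 (neighbors: 1, 3, 5)
  deg(3) = 2 (neighbors: 2, 6)
  deg(4) = 2 (neighbors: 5, 6)
  deg(5) = 2 (neighbors: 2, 4)
  deg(6) = 2 (neighbors: 3, 4)

Step 2: Find maximum:
  max(1, 3, 2, 2, 2, 2) = 3 (vertex 2)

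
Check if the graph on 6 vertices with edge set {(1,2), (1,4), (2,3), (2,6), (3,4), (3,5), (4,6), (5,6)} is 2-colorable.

Step 1: Attempt 2-coloring using BFS:
  Start at vertex 1, assign color 0
  Color vertex 2 with color 1 (neighbor of 1)
  Color vertex 4 with color 1 (neighbor of 1)
  Color vertex 3 with color 0 (neighbor of 2)
  Color vertex 6 with color 0 (neighbor of 2)
  Color vertex 5 with color 1 (neighbor of 3)

Step 2: 2-coloring succeeded. No conflicts found.
  Set A (color 0): {1, 3, 6}
  Set B (color 1): {2, 4, 5}

The graph is bipartite with partition {1, 3, 6}, {2, 4, 5}.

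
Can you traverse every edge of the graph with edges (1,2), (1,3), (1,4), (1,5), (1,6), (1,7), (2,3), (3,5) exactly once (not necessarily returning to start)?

Step 1: Find the degree of each vertex:
  deg(1) = 6
  deg(2) = 2
  deg(3) = 3
  deg(4) = 1
  deg(5) = 2
  deg(6) = 1
  deg(7) = 1

Step 2: Count vertices with odd degree:
  Odd-degree vertices: 3, 4, 6, 7 (4 total)

Step 3: Apply Euler's theorem:
  - Eulerian circuit exists iff graph is connected and all vertices have even degree
  - Eulerian path exists iff graph is connected and has 0 or 2 odd-degree vertices

Graph has 4 odd-degree vertices (need 0 or 2).
Neither Eulerian path nor Eulerian circuit exists.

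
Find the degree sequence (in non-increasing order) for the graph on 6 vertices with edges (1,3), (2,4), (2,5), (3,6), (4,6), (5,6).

Step 1: Count edges incident to each vertex:
  deg(1) = 1 (neighbors: 3)
  deg(2) = 2 (neighbors: 4, 5)
  deg(3) = 2 (neighbors: 1, 6)
  deg(4) = 2 (neighbors: 2, 6)
  deg(5) = 2 (neighbors: 2, 6)
  deg(6) = 3 (neighbors: 3, 4, 5)

Step 2: Sort degrees in non-increasing order:
  Degrees: [1, 2, 2, 2, 2, 3] -> sorted: [3, 2, 2, 2, 2, 1]

Degree sequence: [3, 2, 2, 2, 2, 1]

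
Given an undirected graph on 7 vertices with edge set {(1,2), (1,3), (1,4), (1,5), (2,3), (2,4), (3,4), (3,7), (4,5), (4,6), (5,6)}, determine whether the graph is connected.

Step 1: Build adjacency list from edges:
  1: 2, 3, 4, 5
  2: 1, 3, 4
  3: 1, 2, 4, 7
  4: 1, 2, 3, 5, 6
  5: 1, 4, 6
  6: 4, 5
  7: 3

Step 2: Run BFS/DFS from vertex 1:
  Visited: {1, 2, 3, 4, 5, 7, 6}
  Reached 7 of 7 vertices

Step 3: All 7 vertices reached from vertex 1, so the graph is connected.
Answer: Yes, the graph is connected.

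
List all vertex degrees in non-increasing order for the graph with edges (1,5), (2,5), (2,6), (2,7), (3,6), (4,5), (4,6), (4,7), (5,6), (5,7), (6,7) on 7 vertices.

Step 1: Count edges incident to each vertex:
  deg(1) = 1 (neighbors: 5)
  deg(2) = 3 (neighbors: 5, 6, 7)
  deg(3) = 1 (neighbors: 6)
  deg(4) = 3 (neighbors: 5, 6, 7)
  deg(5) = 5 (neighbors: 1, 2, 4, 6, 7)
  deg(6) = 5 (neighbors: 2, 3, 4, 5, 7)
  deg(7) = 4 (neighbors: 2, 4, 5, 6)

Step 2: Sort degrees in non-increasing order:
  Degrees: [1, 3, 1, 3, 5, 5, 4] -> sorted: [5, 5, 4, 3, 3, 1, 1]

Degree sequence: [5, 5, 4, 3, 3, 1, 1]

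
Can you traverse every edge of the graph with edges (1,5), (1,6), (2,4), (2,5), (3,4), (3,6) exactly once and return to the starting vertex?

Step 1: Find the degree of each vertex:
  deg(1) = 2
  deg(2) = 2
  deg(3) = 2
  deg(4) = 2
  deg(5) = 2
  deg(6) = 2

Step 2: Count vertices with odd degree:
  All vertices have even degree (0 odd-degree vertices)

Step 3: Apply Euler's theorem:
  - Eulerian circuit exists iff graph is connected and all vertices have even degree
  - Eulerian path exists iff graph is connected and has 0 or 2 odd-degree vertices

Graph is connected with 0 odd-degree vertices.
Both Eulerian circuit and Eulerian path exist.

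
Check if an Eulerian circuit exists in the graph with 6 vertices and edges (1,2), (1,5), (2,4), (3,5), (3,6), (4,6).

Step 1: Find the degree of each vertex:
  deg(1) = 2
  deg(2) = 2
  deg(3) = 2
  deg(4) = 2
  deg(5) = 2
  deg(6) = 2

Step 2: Count vertices with odd degree:
  All vertices have even degree (0 odd-degree vertices)

Step 3: Apply Euler's theorem:
  - Eulerian circuit exists iff graph is connected and all vertices have even degree
  - Eulerian path exists iff graph is connected and has 0 or 2 odd-degree vertices

Graph is connected with 0 odd-degree vertices.
Both Eulerian circuit and Eulerian path exist.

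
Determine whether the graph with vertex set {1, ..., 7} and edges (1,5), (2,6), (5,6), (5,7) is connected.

Step 1: Build adjacency list from edges:
  1: 5
  2: 6
  3: (none)
  4: (none)
  5: 1, 6, 7
  6: 2, 5
  7: 5

Step 2: Run BFS/DFS from vertex 1:
  Visited: {1, 5, 6, 7, 2}
  Reached 5 of 7 vertices

Step 3: Only 5 of 7 vertices reached. Graph is disconnected.
Connected components: {1, 2, 5, 6, 7}, {3}, {4}
Answer: No, the graph is not connected (3 components).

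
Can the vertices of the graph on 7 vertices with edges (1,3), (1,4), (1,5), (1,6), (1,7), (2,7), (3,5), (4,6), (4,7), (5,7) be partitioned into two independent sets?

Step 1: Attempt 2-coloring using BFS:
  Start at vertex 1, assign color 0
  Color vertex 3 with color 1 (neighbor of 1)
  Color vertex 4 with color 1 (neighbor of 1)
  Color vertex 5 with color 1 (neighbor of 1)
  Color vertex 6 with color 1 (neighbor of 1)
  Color vertex 7 with color 1 (neighbor of 1)

Step 2: Conflict found! Vertices 3 and 5 are adjacent but have the same color.
This means the graph contains an odd cycle.

The graph is NOT bipartite.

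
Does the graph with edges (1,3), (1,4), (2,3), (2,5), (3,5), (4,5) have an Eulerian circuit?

Step 1: Find the degree of each vertex:
  deg(1) = 2
  deg(2) = 2
  deg(3) = 3
  deg(4) = 2
  deg(5) = 3

Step 2: Count vertices with odd degree:
  Odd-degree vertices: 3, 5 (2 total)

Step 3: Apply Euler's theorem:
  - Eulerian circuit exists iff graph is connected and all vertices have even degree
  - Eulerian path exists iff graph is connected and has 0 or 2 odd-degree vertices

Graph is connected with exactly 2 odd-degree vertices (3, 5).
Eulerian path exists (starting and ending at the odd-degree vertices), but no Eulerian circuit.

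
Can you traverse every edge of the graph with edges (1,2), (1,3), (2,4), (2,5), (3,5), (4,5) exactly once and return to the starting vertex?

Step 1: Find the degree of each vertex:
  deg(1) = 2
  deg(2) = 3
  deg(3) = 2
  deg(4) = 2
  deg(5) = 3

Step 2: Count vertices with odd degree:
  Odd-degree vertices: 2, 5 (2 total)

Step 3: Apply Euler's theorem:
  - Eulerian circuit exists iff graph is connected and all vertices have even degree
  - Eulerian path exists iff graph is connected and has 0 or 2 odd-degree vertices

Graph is connected with exactly 2 odd-degree vertices (2, 5).
Eulerian path exists (starting and ending at the odd-degree vertices), but no Eulerian circuit.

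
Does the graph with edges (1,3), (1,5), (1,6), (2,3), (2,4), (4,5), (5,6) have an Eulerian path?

Step 1: Find the degree of each vertex:
  deg(1) = 3
  deg(2) = 2
  deg(3) = 2
  deg(4) = 2
  deg(5) = 3
  deg(6) = 2

Step 2: Count vertices with odd degree:
  Odd-degree vertices: 1, 5 (2 total)

Step 3: Apply Euler's theorem:
  - Eulerian circuit exists iff graph is connected and all vertices have even degree
  - Eulerian path exists iff graph is connected and has 0 or 2 odd-degree vertices

Graph is connected with exactly 2 odd-degree vertices (1, 5).
Eulerian path exists (starting and ending at the odd-degree vertices), but no Eulerian circuit.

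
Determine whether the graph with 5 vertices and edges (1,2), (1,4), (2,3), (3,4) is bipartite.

Step 1: Attempt 2-coloring using BFS:
  Start at vertex 1, assign color 0
  Color vertex 2 with color 1 (neighbor of 1)
  Color vertex 4 with color 1 (neighbor of 1)
  Color vertex 3 with color 0 (neighbor of 2)
  Start new component at vertex 5, assign color 0

Step 2: 2-coloring succeeded. No conflicts found.
  Set A (color 0): {1, 3, 5}
  Set B (color 1): {2, 4}

The graph is bipartite with partition {1, 3, 5}, {2, 4}.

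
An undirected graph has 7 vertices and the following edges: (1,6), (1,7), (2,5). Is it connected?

Step 1: Build adjacency list from edges:
  1: 6, 7
  2: 5
  3: (none)
  4: (none)
  5: 2
  6: 1
  7: 1

Step 2: Run BFS/DFS from vertex 1:
  Visited: {1, 6, 7}
  Reached 3 of 7 vertices

Step 3: Only 3 of 7 vertices reached. Graph is disconnected.
Connected components: {1, 6, 7}, {2, 5}, {3}, {4}
Answer: No, the graph is not connected (4 components).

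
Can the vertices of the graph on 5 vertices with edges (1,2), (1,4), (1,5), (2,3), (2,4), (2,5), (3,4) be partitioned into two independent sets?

Step 1: Attempt 2-coloring using BFS:
  Start at vertex 1, assign color 0
  Color vertex 2 with color 1 (neighbor of 1)
  Color vertex 4 with color 1 (neighbor of 1)
  Color vertex 5 with color 1 (neighbor of 1)
  Color vertex 3 with color 0 (neighbor of 2)

Step 2: Conflict found! Vertices 2 and 4 are adjacent but have the same color.
This means the graph contains an odd cycle.

The graph is NOT bipartite.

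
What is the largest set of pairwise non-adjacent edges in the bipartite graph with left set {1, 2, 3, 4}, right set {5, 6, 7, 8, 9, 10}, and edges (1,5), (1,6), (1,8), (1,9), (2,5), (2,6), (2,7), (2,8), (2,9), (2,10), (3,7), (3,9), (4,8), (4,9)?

Step 1: List the neighbors of each left vertex:
  1: 5, 6, 8, 9
  2: 5, 6, 7, 8, 9, 10
  3: 7, 9
  4: 8, 9

Step 2: Greedily match left vertices, then look for augmenting paths:
  Match 1 -- 5
  Match 2 -- 6
  Match 3 -- 7
  Match 4 -- 8
  No augmenting path remains.

Step 3: Verify this is maximum:
  Matching size 4 = min(|L|, |R|) = min(4, 6), which is an upper bound, so this matching is maximum.

Maximum matching: {(1,5), (2,6), (3,7), (4,8)}
Size: 4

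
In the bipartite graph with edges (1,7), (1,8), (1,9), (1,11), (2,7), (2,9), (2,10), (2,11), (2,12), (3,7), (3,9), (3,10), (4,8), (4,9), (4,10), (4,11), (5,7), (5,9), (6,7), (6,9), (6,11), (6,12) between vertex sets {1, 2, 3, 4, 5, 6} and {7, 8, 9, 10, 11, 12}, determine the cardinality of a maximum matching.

Step 1: List the neighbors of each left vertex:
  1: 7, 8, 9, 11
  2: 7, 9, 10, 11, 12
  3: 7, 9, 10
  4: 8, 9, 10, 11
  5: 7, 9
  6: 7, 9, 11, 12

Step 2: Greedily match left vertices, then look for augmenting paths:
  Match 1 -- 7
  Match 2 -- 12
  Match 3 -- 10
  Match 4 -- 8
  Match 5 -- 9
  Match 6 -- 11
  No augmenting path remains.

Step 3: Verify this is maximum:
  Matching size 6 = min(|L|, |R|) = min(6, 6), which is an upper bound, so this matching is maximum.

Maximum matching: {(1,7), (2,12), (3,10), (4,8), (5,9), (6,11)}
Size: 6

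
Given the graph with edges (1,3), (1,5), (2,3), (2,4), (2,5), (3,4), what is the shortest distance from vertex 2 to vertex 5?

Step 1: Build adjacency list:
  1: 3, 5
  2: 3, 4, 5
  3: 1, 2, 4
  4: 2, 3
  5: 1, 2

Step 2: BFS from vertex 2 to find shortest path to 5:
  vertex 3 reached at distance 1
  vertex 4 reached at distance 1
  vertex 5 reached at distance 1

Step 3: Shortest path: 2 -> 5
Path length: 1 edge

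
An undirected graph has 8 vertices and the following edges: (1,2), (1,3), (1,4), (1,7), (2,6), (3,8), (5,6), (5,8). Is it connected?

Step 1: Build adjacency list from edges:
  1: 2, 3, 4, 7
  2: 1, 6
  3: 1, 8
  4: 1
  5: 6, 8
  6: 2, 5
  7: 1
  8: 3, 5

Step 2: Run BFS/DFS from vertex 1:
  Visited: {1, 2, 3, 4, 7, 6, 8, 5}
  Reached 8 of 8 vertices

Step 3: All 8 vertices reached from vertex 1, so the graph is connected.
Answer: Yes, the graph is connected.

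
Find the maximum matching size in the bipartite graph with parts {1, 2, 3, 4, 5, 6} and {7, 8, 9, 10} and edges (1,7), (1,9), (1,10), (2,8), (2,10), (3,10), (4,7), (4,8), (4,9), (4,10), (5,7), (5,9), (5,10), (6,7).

Step 1: List the neighbors of each left vertex:
  1: 7, 9, 10
  2: 8, 10
  3: 10
  4: 7, 8, 9, 10
  5: 7, 9, 10
  6: 7

Step 2: Greedily match left vertices, then look for augmenting paths:
  Match 1 -- 7
  Match 2 -- 8
  Match 3 -- 10
  Match 4 -- 9
  No augmenting path remains.

Step 3: Verify this is maximum:
  Matching size 4 = min(|L|, |R|) = min(6, 4), which is an upper bound, so this matching is maximum.

Maximum matching: {(1,7), (2,8), (3,10), (4,9)}
Size: 4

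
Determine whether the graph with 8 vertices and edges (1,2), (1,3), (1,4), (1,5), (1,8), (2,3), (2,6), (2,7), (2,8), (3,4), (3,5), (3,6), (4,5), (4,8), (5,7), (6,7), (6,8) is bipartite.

Step 1: Attempt 2-coloring using BFS:
  Start at vertex 1, assign color 0
  Color vertex 2 with color 1 (neighbor of 1)
  Color vertex 3 with color 1 (neighbor of 1)
  Color vertex 4 with color 1 (neighbor of 1)
  Color vertex 5 with color 1 (neighbor of 1)
  Color vertex 8 with color 1 (neighbor of 1)

Step 2: Conflict found! Vertices 2 and 3 are adjacent but have the same color.
This means the graph contains an odd cycle.

The graph is NOT bipartite.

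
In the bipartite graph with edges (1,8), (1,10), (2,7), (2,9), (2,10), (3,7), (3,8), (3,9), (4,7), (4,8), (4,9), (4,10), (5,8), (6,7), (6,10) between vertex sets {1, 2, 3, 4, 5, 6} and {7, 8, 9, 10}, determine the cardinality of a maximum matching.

Step 1: List the neighbors of each left vertex:
  1: 8, 10
  2: 7, 9, 10
  3: 7, 8, 9
  4: 7, 8, 9, 10
  5: 8
  6: 7, 10

Step 2: Greedily match left vertices, then look for augmenting paths:
  Match 1 -- 8
  Match 2 -- 7
  Match 3 -- 9
  Match 4 -- 10
  No augmenting path remains.

Step 3: Verify this is maximum:
  Matching size 4 = min(|L|, |R|) = min(6, 4), which is an upper bound, so this matching is maximum.

Maximum matching: {(1,8), (2,7), (3,9), (4,10)}
Size: 4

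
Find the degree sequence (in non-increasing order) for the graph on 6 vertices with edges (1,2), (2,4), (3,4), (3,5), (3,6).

Step 1: Count edges incident to each vertex:
  deg(1) = 1 (neighbors: 2)
  deg(2) = 2 (neighbors: 1, 4)
  deg(3) = 3 (neighbors: 4, 5, 6)
  deg(4) = 2 (neighbors: 2, 3)
  deg(5) = 1 (neighbors: 3)
  deg(6) = 1 (neighbors: 3)

Step 2: Sort degrees in non-increasing order:
  Degrees: [1, 2, 3, 2, 1, 1] -> sorted: [3, 2, 2, 1, 1, 1]

Degree sequence: [3, 2, 2, 1, 1, 1]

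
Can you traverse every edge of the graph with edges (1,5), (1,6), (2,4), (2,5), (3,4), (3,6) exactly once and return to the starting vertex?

Step 1: Find the degree of each vertex:
  deg(1) = 2
  deg(2) = 2
  deg(3) = 2
  deg(4) = 2
  deg(5) = 2
  deg(6) = 2

Step 2: Count vertices with odd degree:
  All vertices have even degree (0 odd-degree vertices)

Step 3: Apply Euler's theorem:
  - Eulerian circuit exists iff graph is connected and all vertices have even degree
  - Eulerian path exists iff graph is connected and has 0 or 2 odd-degree vertices

Graph is connected with 0 odd-degree vertices.
Both Eulerian circuit and Eulerian path exist.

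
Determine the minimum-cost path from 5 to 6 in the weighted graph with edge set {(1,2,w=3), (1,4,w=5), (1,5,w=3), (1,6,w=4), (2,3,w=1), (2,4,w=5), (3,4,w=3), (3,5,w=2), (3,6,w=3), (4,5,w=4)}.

Step 1: Build adjacency list with weights:
  1: 2(w=3), 4(w=5), 5(w=3), 6(w=4)
  2: 1(w=3), 3(w=1), 4(w=5)
  3: 2(w=1), 4(w=3), 5(w=2), 6(w=3)
  4: 1(w=5), 2(w=5), 3(w=3), 5(w=4)
  5: 1(w=3), 3(w=2), 4(w=4)
  6: 1(w=4), 3(w=3)

Step 2: Apply Dijkstra's algorithm from vertex 5:
  Visit vertex 5 (distance=0)
    Update dist[1] = 3
    Update dist[3] = 2
    Update dist[4] = 4
  Visit vertex 3 (distance=2)
    Update dist[2] = 3
    Update dist[6] = 5
  Visit vertex 1 (distance=3)
  Visit vertex 2 (distance=3)
  Visit vertex 4 (distance=4)
  Visit vertex 6 (distance=5)

Step 3: Shortest path: 5 -> 3 -> 6
Total weight: 2 + 3 = 5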